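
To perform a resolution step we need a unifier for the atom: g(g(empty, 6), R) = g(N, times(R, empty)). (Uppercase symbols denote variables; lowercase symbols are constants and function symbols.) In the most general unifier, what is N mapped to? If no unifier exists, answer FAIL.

FAIL

Decompose g/2: g(empty, 6) = N,  R = times(R, empty).
Bind N := g(empty, 6); no other remaining equation mentions N.
Occurs check fails: R occurs in times(R, empty); the equation R = times(R, empty) has no finite solution.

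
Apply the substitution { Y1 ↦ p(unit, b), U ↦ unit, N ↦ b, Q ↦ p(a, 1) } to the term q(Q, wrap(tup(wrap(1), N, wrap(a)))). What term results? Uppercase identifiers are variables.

Replace each occurrence of N with b.
Replace each occurrence of Q with p(a, 1).
Result: q(p(a, 1), wrap(tup(wrap(1), b, wrap(a)))).

q(p(a, 1), wrap(tup(wrap(1), b, wrap(a))))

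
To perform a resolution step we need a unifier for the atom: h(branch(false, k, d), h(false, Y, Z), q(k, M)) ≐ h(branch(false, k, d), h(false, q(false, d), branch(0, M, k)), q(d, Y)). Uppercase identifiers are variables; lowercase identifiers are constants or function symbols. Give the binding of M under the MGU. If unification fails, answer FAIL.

FAIL

Decompose h/3: branch(false, k, d) ≐ branch(false, k, d),  h(false, Y, Z) ≐ h(false, q(false, d), branch(0, M, k)),  q(k, M) ≐ q(d, Y).
Delete trivial equation branch(false, k, d) ≐ branch(false, k, d).
Decompose h/3: false ≐ false,  Y ≐ q(false, d),  Z ≐ branch(0, M, k).
Delete trivial equation false ≐ false.
Bind Y := q(false, d); substituting into the one remaining equation that mentions Y gives: q(k, M) ≐ q(d, q(false, d)).
Bind Z := branch(0, M, k); no other remaining equation mentions Z.
Decompose q/2: k ≐ d,  M ≐ q(false, d).
Clash: constants k and d differ; no unifier exists.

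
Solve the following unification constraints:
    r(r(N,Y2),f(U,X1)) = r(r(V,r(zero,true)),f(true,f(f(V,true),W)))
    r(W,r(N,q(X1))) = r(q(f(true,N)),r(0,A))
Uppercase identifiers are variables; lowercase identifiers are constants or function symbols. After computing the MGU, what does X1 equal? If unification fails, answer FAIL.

Decompose r/2: r(N,Y2) = r(V,r(zero,true)),  f(U,X1) = f(true,f(f(V,true),W)).
Decompose r/2: N = V,  Y2 = r(zero,true).
Bind N := V; substituting into the one remaining equation that mentions N gives: r(W,r(V,q(X1))) = r(q(f(true,V)),r(0,A)).
Bind Y2 := r(zero,true); no other remaining equation mentions Y2.
Decompose f/2: U = true,  X1 = f(f(V,true),W).
Bind U := true; no other remaining equation mentions U.
Bind X1 := f(f(V,true),W); substituting into the remaining equation gives: r(W,r(V,q(f(f(V,true),W)))) = r(q(f(true,V)),r(0,A)).
Decompose r/2: W = q(f(true,V)),  r(V,q(f(f(V,true),W))) = r(0,A).
Bind W := q(f(true,V)); substituting into the remaining equation gives: r(V,q(f(f(V,true),q(f(true,V))))) = r(0,A). Substituting into the earlier binding gives X1 := f(f(V,true),q(f(true,V))).
Decompose r/2: V = 0,  q(f(f(V,true),q(f(true,V)))) = A.
Bind V := 0; substituting into the remaining equation gives: q(f(f(0,true),q(f(true,0)))) = A. Substituting into the earlier bindings gives N := 0, X1 := f(f(0,true),q(f(true,0))), W := q(f(true,0)).
Bind A := q(f(f(0,true),q(f(true,0)))).
MGU = { N -> 0, Y2 -> r(zero,true), U -> true, X1 -> f(f(0,true),q(f(true,0))), W -> q(f(true,0)), V -> 0, A -> q(f(f(0,true),q(f(true,0)))) }, so X1 -> f(f(0,true),q(f(true,0))).

f(f(0,true),q(f(true,0)))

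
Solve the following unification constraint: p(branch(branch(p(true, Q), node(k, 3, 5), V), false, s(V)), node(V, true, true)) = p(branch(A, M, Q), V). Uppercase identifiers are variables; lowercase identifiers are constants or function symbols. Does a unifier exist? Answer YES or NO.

NO

Decompose p/2: branch(branch(p(true, Q), node(k, 3, 5), V), false, s(V)) = branch(A, M, Q),  node(V, true, true) = V.
Decompose branch/3: branch(p(true, Q), node(k, 3, 5), V) = A,  false = M,  s(V) = Q.
Bind A := branch(p(true, Q), node(k, 3, 5), V); no other remaining equation mentions A.
Bind M := false; no other remaining equation mentions M.
Bind Q := s(V); no other remaining equation mentions Q. Substituting into the earlier binding gives A := branch(p(true, s(V)), node(k, 3, 5), V).
Occurs check fails: V occurs in node(V, true, true); the equation V = node(V, true, true) has no finite solution.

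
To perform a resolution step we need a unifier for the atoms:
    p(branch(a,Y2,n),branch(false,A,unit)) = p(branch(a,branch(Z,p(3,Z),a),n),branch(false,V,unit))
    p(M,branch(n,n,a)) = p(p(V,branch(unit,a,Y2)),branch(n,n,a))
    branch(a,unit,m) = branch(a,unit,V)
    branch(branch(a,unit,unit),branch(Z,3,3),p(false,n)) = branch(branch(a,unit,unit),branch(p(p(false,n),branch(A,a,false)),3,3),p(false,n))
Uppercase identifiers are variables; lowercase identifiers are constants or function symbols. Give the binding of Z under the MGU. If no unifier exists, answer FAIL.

p(p(false,n),branch(m,a,false))

Decompose p/2: branch(a,Y2,n) = branch(a,branch(Z,p(3,Z),a),n),  branch(false,A,unit) = branch(false,V,unit).
Decompose branch/3: a = a,  Y2 = branch(Z,p(3,Z),a),  n = n.
Delete trivial equation a = a.
Bind Y2 := branch(Z,p(3,Z),a); substituting into the one remaining equation that mentions Y2 gives: p(M,branch(n,n,a)) = p(p(V,branch(unit,a,branch(Z,p(3,Z),a))),branch(n,n,a)).
Delete trivial equation n = n.
Decompose branch/3: false = false,  A = V,  unit = unit.
Delete trivial equation false = false.
Bind A := V; substituting into the one remaining equation that mentions A gives: branch(branch(a,unit,unit),branch(Z,3,3),p(false,n)) = branch(branch(a,unit,unit),branch(p(p(false,n),branch(V,a,false)),3,3),p(false,n)).
Delete trivial equation unit = unit.
Decompose p/2: M = p(V,branch(unit,a,branch(Z,p(3,Z),a))),  branch(n,n,a) = branch(n,n,a).
Bind M := p(V,branch(unit,a,branch(Z,p(3,Z),a))); no other remaining equation mentions M.
Delete trivial equation branch(n,n,a) = branch(n,n,a).
Decompose branch/3: a = a,  unit = unit,  m = V.
Delete trivial equation a = a.
Delete trivial equation unit = unit.
Bind V := m; substituting into the remaining equation gives: branch(branch(a,unit,unit),branch(Z,3,3),p(false,n)) = branch(branch(a,unit,unit),branch(p(p(false,n),branch(m,a,false)),3,3),p(false,n)). Substituting into the earlier bindings gives A := m, M := p(m,branch(unit,a,branch(Z,p(3,Z),a))).
Decompose branch/3: branch(a,unit,unit) = branch(a,unit,unit),  branch(Z,3,3) = branch(p(p(false,n),branch(m,a,false)),3,3),  p(false,n) = p(false,n).
Delete trivial equation branch(a,unit,unit) = branch(a,unit,unit).
Decompose branch/3: Z = p(p(false,n),branch(m,a,false)),  3 = 3,  3 = 3.
Bind Z := p(p(false,n),branch(m,a,false)); no other remaining equation mentions Z. Substituting into the earlier bindings gives Y2 := branch(p(p(false,n),branch(m,a,false)),p(3,p(p(false,n),branch(m,a,false))),a), M := p(m,branch(unit,a,branch(p(p(false,n),branch(m,a,false)),p(3,p(p(false,n),branch(m,a,false))),a))).
Delete trivial equation 3 = 3.
Delete trivial equation 3 = 3.
Delete trivial equation p(false,n) = p(false,n).
MGU = { Y2 ↦ branch(p(p(false,n),branch(m,a,false)),p(3,p(p(false,n),branch(m,a,false))),a), A ↦ m, M ↦ p(m,branch(unit,a,branch(p(p(false,n),branch(m,a,false)),p(3,p(p(false,n),branch(m,a,false))),a))), V ↦ m, Z ↦ p(p(false,n),branch(m,a,false)) }, so Z ↦ p(p(false,n),branch(m,a,false)).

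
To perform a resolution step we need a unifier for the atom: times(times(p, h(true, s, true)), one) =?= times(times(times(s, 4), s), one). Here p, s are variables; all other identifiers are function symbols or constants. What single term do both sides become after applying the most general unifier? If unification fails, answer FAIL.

Decompose times/2: times(p, h(true, s, true)) =?= times(times(s, 4), s),  one =?= one.
Decompose times/2: p =?= times(s, 4),  h(true, s, true) =?= s.
Bind p := times(s, 4); no other remaining equation mentions p.
Occurs check fails: s occurs in h(true, s, true); the equation s =?= h(true, s, true) has no finite solution.

FAIL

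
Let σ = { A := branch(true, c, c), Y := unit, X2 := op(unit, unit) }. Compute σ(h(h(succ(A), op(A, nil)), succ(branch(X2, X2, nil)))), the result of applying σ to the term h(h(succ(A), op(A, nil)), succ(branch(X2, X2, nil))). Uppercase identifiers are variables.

h(h(succ(branch(true, c, c)), op(branch(true, c, c), nil)), succ(branch(op(unit, unit), op(unit, unit), nil)))

Replace each occurrence of A with branch(true, c, c).
Replace each occurrence of X2 with op(unit, unit).
Result: h(h(succ(branch(true, c, c)), op(branch(true, c, c), nil)), succ(branch(op(unit, unit), op(unit, unit), nil))).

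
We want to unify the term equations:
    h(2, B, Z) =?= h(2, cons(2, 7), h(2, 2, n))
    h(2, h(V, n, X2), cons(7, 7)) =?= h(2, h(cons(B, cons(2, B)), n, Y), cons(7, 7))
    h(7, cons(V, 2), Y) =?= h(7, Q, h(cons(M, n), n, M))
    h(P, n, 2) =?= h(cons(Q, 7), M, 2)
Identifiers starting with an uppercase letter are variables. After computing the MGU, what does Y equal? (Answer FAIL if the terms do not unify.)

h(cons(n, n), n, n)

Decompose h/3: 2 =?= 2,  B =?= cons(2, 7),  Z =?= h(2, 2, n).
Delete trivial equation 2 =?= 2.
Bind B := cons(2, 7); substituting into the one remaining equation that mentions B gives: h(2, h(V, n, X2), cons(7, 7)) =?= h(2, h(cons(cons(2, 7), cons(2, cons(2, 7))), n, Y), cons(7, 7)).
Bind Z := h(2, 2, n); no other remaining equation mentions Z.
Decompose h/3: 2 =?= 2,  h(V, n, X2) =?= h(cons(cons(2, 7), cons(2, cons(2, 7))), n, Y),  cons(7, 7) =?= cons(7, 7).
Delete trivial equation 2 =?= 2.
Decompose h/3: V =?= cons(cons(2, 7), cons(2, cons(2, 7))),  n =?= n,  X2 =?= Y.
Bind V := cons(cons(2, 7), cons(2, cons(2, 7))); substituting into the one remaining equation that mentions V gives: h(7, cons(cons(cons(2, 7), cons(2, cons(2, 7))), 2), Y) =?= h(7, Q, h(cons(M, n), n, M)).
Delete trivial equation n =?= n.
Bind X2 := Y; no other remaining equation mentions X2.
Delete trivial equation cons(7, 7) =?= cons(7, 7).
Decompose h/3: 7 =?= 7,  cons(cons(cons(2, 7), cons(2, cons(2, 7))), 2) =?= Q,  Y =?= h(cons(M, n), n, M).
Delete trivial equation 7 =?= 7.
Bind Q := cons(cons(cons(2, 7), cons(2, cons(2, 7))), 2); substituting into the one remaining equation that mentions Q gives: h(P, n, 2) =?= h(cons(cons(cons(cons(2, 7), cons(2, cons(2, 7))), 2), 7), M, 2).
Bind Y := h(cons(M, n), n, M); no other remaining equation mentions Y. Substituting into the earlier binding gives X2 := h(cons(M, n), n, M).
Decompose h/3: P =?= cons(cons(cons(cons(2, 7), cons(2, cons(2, 7))), 2), 7),  n =?= M,  2 =?= 2.
Bind P := cons(cons(cons(cons(2, 7), cons(2, cons(2, 7))), 2), 7); no other remaining equation mentions P.
Bind M := n; no other remaining equation mentions M. Substituting into the earlier bindings gives X2 := h(cons(n, n), n, n), Y := h(cons(n, n), n, n).
Delete trivial equation 2 =?= 2.
MGU = { B ↦ cons(2, 7), Z ↦ h(2, 2, n), V ↦ cons(cons(2, 7), cons(2, cons(2, 7))), X2 ↦ h(cons(n, n), n, n), Q ↦ cons(cons(cons(2, 7), cons(2, cons(2, 7))), 2), Y ↦ h(cons(n, n), n, n), P ↦ cons(cons(cons(cons(2, 7), cons(2, cons(2, 7))), 2), 7), M ↦ n }, so Y ↦ h(cons(n, n), n, n).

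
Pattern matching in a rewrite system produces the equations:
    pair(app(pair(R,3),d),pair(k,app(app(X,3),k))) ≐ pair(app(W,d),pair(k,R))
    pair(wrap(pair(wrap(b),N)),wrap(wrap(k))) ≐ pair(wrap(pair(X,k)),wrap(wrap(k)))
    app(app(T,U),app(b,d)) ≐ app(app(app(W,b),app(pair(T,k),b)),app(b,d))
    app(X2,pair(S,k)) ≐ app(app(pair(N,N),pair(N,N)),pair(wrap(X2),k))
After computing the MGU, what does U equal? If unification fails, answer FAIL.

app(pair(app(pair(app(app(wrap(b),3),k),3),b),k),b)

Decompose pair/2: app(pair(R,3),d) ≐ app(W,d),  pair(k,app(app(X,3),k)) ≐ pair(k,R).
Decompose app/2: pair(R,3) ≐ W,  d ≐ d.
Bind W := pair(R,3); substituting into the one remaining equation that mentions W gives: app(app(T,U),app(b,d)) ≐ app(app(app(pair(R,3),b),app(pair(T,k),b)),app(b,d)).
Delete trivial equation d ≐ d.
Decompose pair/2: k ≐ k,  app(app(X,3),k) ≐ R.
Delete trivial equation k ≐ k.
Bind R := app(app(X,3),k); substituting into the one remaining equation that mentions R gives: app(app(T,U),app(b,d)) ≐ app(app(app(pair(app(app(X,3),k),3),b),app(pair(T,k),b)),app(b,d)). Substituting into the earlier binding gives W := pair(app(app(X,3),k),3).
Decompose pair/2: wrap(pair(wrap(b),N)) ≐ wrap(pair(X,k)),  wrap(wrap(k)) ≐ wrap(wrap(k)).
Decompose wrap/1: pair(wrap(b),N) ≐ pair(X,k).
Decompose pair/2: wrap(b) ≐ X,  N ≐ k.
Bind X := wrap(b); substituting into the one remaining equation that mentions X gives: app(app(T,U),app(b,d)) ≐ app(app(app(pair(app(app(wrap(b),3),k),3),b),app(pair(T,k),b)),app(b,d)). Substituting into the earlier bindings gives W := pair(app(app(wrap(b),3),k),3), R := app(app(wrap(b),3),k).
Bind N := k; substituting into the one remaining equation that mentions N gives: app(X2,pair(S,k)) ≐ app(app(pair(k,k),pair(k,k)),pair(wrap(X2),k)).
Delete trivial equation wrap(wrap(k)) ≐ wrap(wrap(k)).
Decompose app/2: app(T,U) ≐ app(app(pair(app(app(wrap(b),3),k),3),b),app(pair(T,k),b)),  app(b,d) ≐ app(b,d).
Decompose app/2: T ≐ app(pair(app(app(wrap(b),3),k),3),b),  U ≐ app(pair(T,k),b).
Bind T := app(pair(app(app(wrap(b),3),k),3),b); substituting into the one remaining equation that mentions T gives: U ≐ app(pair(app(pair(app(app(wrap(b),3),k),3),b),k),b).
Bind U := app(pair(app(pair(app(app(wrap(b),3),k),3),b),k),b); no other remaining equation mentions U.
Delete trivial equation app(b,d) ≐ app(b,d).
Decompose app/2: X2 ≐ app(pair(k,k),pair(k,k)),  pair(S,k) ≐ pair(wrap(X2),k).
Bind X2 := app(pair(k,k),pair(k,k)); substituting into the remaining equation gives: pair(S,k) ≐ pair(wrap(app(pair(k,k),pair(k,k))),k).
Decompose pair/2: S ≐ wrap(app(pair(k,k),pair(k,k))),  k ≐ k.
Bind S := wrap(app(pair(k,k),pair(k,k))); no other remaining equation mentions S.
Delete trivial equation k ≐ k.
MGU = { W := pair(app(app(wrap(b),3),k),3), R := app(app(wrap(b),3),k), X := wrap(b), N := k, T := app(pair(app(app(wrap(b),3),k),3),b), U := app(pair(app(pair(app(app(wrap(b),3),k),3),b),k),b), X2 := app(pair(k,k),pair(k,k)), S := wrap(app(pair(k,k),pair(k,k))) }, so U := app(pair(app(pair(app(app(wrap(b),3),k),3),b),k),b).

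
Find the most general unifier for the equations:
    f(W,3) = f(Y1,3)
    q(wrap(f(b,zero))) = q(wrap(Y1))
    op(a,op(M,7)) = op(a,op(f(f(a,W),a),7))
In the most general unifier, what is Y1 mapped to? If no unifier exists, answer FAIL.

Decompose f/2: W = Y1,  3 = 3.
Bind W := Y1; substituting into the one remaining equation that mentions W gives: op(a,op(M,7)) = op(a,op(f(f(a,Y1),a),7)).
Delete trivial equation 3 = 3.
Decompose q/1: wrap(f(b,zero)) = wrap(Y1).
Decompose wrap/1: f(b,zero) = Y1.
Bind Y1 := f(b,zero); substituting into the remaining equation gives: op(a,op(M,7)) = op(a,op(f(f(a,f(b,zero)),a),7)). Substituting into the earlier binding gives W := f(b,zero).
Decompose op/2: a = a,  op(M,7) = op(f(f(a,f(b,zero)),a),7).
Delete trivial equation a = a.
Decompose op/2: M = f(f(a,f(b,zero)),a),  7 = 7.
Bind M := f(f(a,f(b,zero)),a); no other remaining equation mentions M.
Delete trivial equation 7 = 7.
MGU = { W ↦ f(b,zero), Y1 ↦ f(b,zero), M ↦ f(f(a,f(b,zero)),a) }, so Y1 ↦ f(b,zero).

f(b,zero)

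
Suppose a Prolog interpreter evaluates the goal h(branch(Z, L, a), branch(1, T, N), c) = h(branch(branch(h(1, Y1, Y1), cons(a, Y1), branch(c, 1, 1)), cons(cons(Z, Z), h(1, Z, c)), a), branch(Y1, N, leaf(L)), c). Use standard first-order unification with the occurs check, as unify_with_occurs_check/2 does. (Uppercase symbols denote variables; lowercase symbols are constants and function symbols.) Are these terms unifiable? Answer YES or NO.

YES

Decompose h/3: branch(Z, L, a) = branch(branch(h(1, Y1, Y1), cons(a, Y1), branch(c, 1, 1)), cons(cons(Z, Z), h(1, Z, c)), a),  branch(1, T, N) = branch(Y1, N, leaf(L)),  c = c.
Decompose branch/3: Z = branch(h(1, Y1, Y1), cons(a, Y1), branch(c, 1, 1)),  L = cons(cons(Z, Z), h(1, Z, c)),  a = a.
Bind Z := branch(h(1, Y1, Y1), cons(a, Y1), branch(c, 1, 1)); substituting into the one remaining equation that mentions Z gives: L = cons(cons(branch(h(1, Y1, Y1), cons(a, Y1), branch(c, 1, 1)), branch(h(1, Y1, Y1), cons(a, Y1), branch(c, 1, 1))), h(1, branch(h(1, Y1, Y1), cons(a, Y1), branch(c, 1, 1)), c)).
Bind L := cons(cons(branch(h(1, Y1, Y1), cons(a, Y1), branch(c, 1, 1)), branch(h(1, Y1, Y1), cons(a, Y1), branch(c, 1, 1))), h(1, branch(h(1, Y1, Y1), cons(a, Y1), branch(c, 1, 1)), c)); substituting into the one remaining equation that mentions L gives: branch(1, T, N) = branch(Y1, N, leaf(cons(cons(branch(h(1, Y1, Y1), cons(a, Y1), branch(c, 1, 1)), branch(h(1, Y1, Y1), cons(a, Y1), branch(c, 1, 1))), h(1, branch(h(1, Y1, Y1), cons(a, Y1), branch(c, 1, 1)), c)))).
Delete trivial equation a = a.
Decompose branch/3: 1 = Y1,  T = N,  N = leaf(cons(cons(branch(h(1, Y1, Y1), cons(a, Y1), branch(c, 1, 1)), branch(h(1, Y1, Y1), cons(a, Y1), branch(c, 1, 1))), h(1, branch(h(1, Y1, Y1), cons(a, Y1), branch(c, 1, 1)), c))).
Bind Y1 := 1; substituting into the one remaining equation that mentions Y1 gives: N = leaf(cons(cons(branch(h(1, 1, 1), cons(a, 1), branch(c, 1, 1)), branch(h(1, 1, 1), cons(a, 1), branch(c, 1, 1))), h(1, branch(h(1, 1, 1), cons(a, 1), branch(c, 1, 1)), c))). Substituting into the earlier bindings gives Z := branch(h(1, 1, 1), cons(a, 1), branch(c, 1, 1)), L := cons(cons(branch(h(1, 1, 1), cons(a, 1), branch(c, 1, 1)), branch(h(1, 1, 1), cons(a, 1), branch(c, 1, 1))), h(1, branch(h(1, 1, 1), cons(a, 1), branch(c, 1, 1)), c)).
Bind T := N; no other remaining equation mentions T.
Bind N := leaf(cons(cons(branch(h(1, 1, 1), cons(a, 1), branch(c, 1, 1)), branch(h(1, 1, 1), cons(a, 1), branch(c, 1, 1))), h(1, branch(h(1, 1, 1), cons(a, 1), branch(c, 1, 1)), c))); no other remaining equation mentions N. Substituting into the earlier binding gives T := leaf(cons(cons(branch(h(1, 1, 1), cons(a, 1), branch(c, 1, 1)), branch(h(1, 1, 1), cons(a, 1), branch(c, 1, 1))), h(1, branch(h(1, 1, 1), cons(a, 1), branch(c, 1, 1)), c))).
Delete trivial equation c = c.
No equations remain and no clash or occurs-check failure arose, so a unifier exists.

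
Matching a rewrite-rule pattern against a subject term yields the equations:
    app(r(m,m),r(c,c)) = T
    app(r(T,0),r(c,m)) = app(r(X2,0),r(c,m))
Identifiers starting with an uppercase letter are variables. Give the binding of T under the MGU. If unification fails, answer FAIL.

Bind T := app(r(m,m),r(c,c)); substituting into the remaining equation gives: app(r(app(r(m,m),r(c,c)),0),r(c,m)) = app(r(X2,0),r(c,m)).
Decompose app/2: r(app(r(m,m),r(c,c)),0) = r(X2,0),  r(c,m) = r(c,m).
Decompose r/2: app(r(m,m),r(c,c)) = X2,  0 = 0.
Bind X2 := app(r(m,m),r(c,c)); no other remaining equation mentions X2.
Delete trivial equation 0 = 0.
Delete trivial equation r(c,m) = r(c,m).
MGU = { T -> app(r(m,m),r(c,c)), X2 -> app(r(m,m),r(c,c)) }, so T -> app(r(m,m),r(c,c)).

app(r(m,m),r(c,c))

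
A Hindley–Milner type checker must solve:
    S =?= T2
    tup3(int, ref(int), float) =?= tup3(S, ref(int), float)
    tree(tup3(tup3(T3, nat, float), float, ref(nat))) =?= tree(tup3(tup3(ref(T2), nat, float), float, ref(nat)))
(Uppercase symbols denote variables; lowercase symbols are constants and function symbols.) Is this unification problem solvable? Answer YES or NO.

YES

Bind S := T2; substituting into the one remaining equation that mentions S gives: tup3(int, ref(int), float) =?= tup3(T2, ref(int), float).
Decompose tup3/3: int =?= T2,  ref(int) =?= ref(int),  float =?= float.
Bind T2 := int; substituting into the one remaining equation that mentions T2 gives: tree(tup3(tup3(T3, nat, float), float, ref(nat))) =?= tree(tup3(tup3(ref(int), nat, float), float, ref(nat))). Substituting into the earlier binding gives S := int.
Delete trivial equation ref(int) =?= ref(int).
Delete trivial equation float =?= float.
Decompose tree/1: tup3(tup3(T3, nat, float), float, ref(nat)) =?= tup3(tup3(ref(int), nat, float), float, ref(nat)).
Decompose tup3/3: tup3(T3, nat, float) =?= tup3(ref(int), nat, float),  float =?= float,  ref(nat) =?= ref(nat).
Decompose tup3/3: T3 =?= ref(int),  nat =?= nat,  float =?= float.
Bind T3 := ref(int); no other remaining equation mentions T3.
Delete trivial equation nat =?= nat.
Delete trivial equation float =?= float.
Delete trivial equation float =?= float.
Delete trivial equation ref(nat) =?= ref(nat).
No equations remain and no clash or occurs-check failure arose, so a unifier exists.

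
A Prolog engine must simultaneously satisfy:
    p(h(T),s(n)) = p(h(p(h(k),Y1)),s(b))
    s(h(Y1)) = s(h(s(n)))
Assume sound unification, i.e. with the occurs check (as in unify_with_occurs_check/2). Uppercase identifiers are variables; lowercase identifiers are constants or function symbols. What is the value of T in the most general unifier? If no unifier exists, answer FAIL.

Decompose p/2: h(T) = h(p(h(k),Y1)),  s(n) = s(b).
Decompose h/1: T = p(h(k),Y1).
Bind T := p(h(k),Y1); no other remaining equation mentions T.
Decompose s/1: n = b.
Clash: constants n and b differ; no unifier exists.

FAIL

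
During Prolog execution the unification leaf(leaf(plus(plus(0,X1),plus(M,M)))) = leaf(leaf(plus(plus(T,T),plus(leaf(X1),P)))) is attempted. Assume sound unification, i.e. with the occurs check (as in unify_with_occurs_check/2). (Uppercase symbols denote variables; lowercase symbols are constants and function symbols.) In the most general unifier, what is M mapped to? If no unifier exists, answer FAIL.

Decompose leaf/1: leaf(plus(plus(0,X1),plus(M,M))) = leaf(plus(plus(T,T),plus(leaf(X1),P))).
Decompose leaf/1: plus(plus(0,X1),plus(M,M)) = plus(plus(T,T),plus(leaf(X1),P)).
Decompose plus/2: plus(0,X1) = plus(T,T),  plus(M,M) = plus(leaf(X1),P).
Decompose plus/2: 0 = T,  X1 = T.
Bind T := 0; substituting into the one remaining equation that mentions T gives: X1 = 0.
Bind X1 := 0; substituting into the remaining equation gives: plus(M,M) = plus(leaf(0),P).
Decompose plus/2: M = leaf(0),  M = P.
Bind M := leaf(0); substituting into the remaining equation gives: leaf(0) = P.
Bind P := leaf(0).
MGU = { T -> 0, X1 -> 0, M -> leaf(0), P -> leaf(0) }, so M -> leaf(0).

leaf(0)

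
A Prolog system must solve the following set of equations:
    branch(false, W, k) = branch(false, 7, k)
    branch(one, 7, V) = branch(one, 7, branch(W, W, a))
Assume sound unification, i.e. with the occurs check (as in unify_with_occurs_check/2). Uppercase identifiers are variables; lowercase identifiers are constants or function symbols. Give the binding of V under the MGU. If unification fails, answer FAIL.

branch(7, 7, a)

Decompose branch/3: false = false,  W = 7,  k = k.
Delete trivial equation false = false.
Bind W := 7; substituting into the one remaining equation that mentions W gives: branch(one, 7, V) = branch(one, 7, branch(7, 7, a)).
Delete trivial equation k = k.
Decompose branch/3: one = one,  7 = 7,  V = branch(7, 7, a).
Delete trivial equation one = one.
Delete trivial equation 7 = 7.
Bind V := branch(7, 7, a).
MGU = { W ↦ 7, V ↦ branch(7, 7, a) }, so V ↦ branch(7, 7, a).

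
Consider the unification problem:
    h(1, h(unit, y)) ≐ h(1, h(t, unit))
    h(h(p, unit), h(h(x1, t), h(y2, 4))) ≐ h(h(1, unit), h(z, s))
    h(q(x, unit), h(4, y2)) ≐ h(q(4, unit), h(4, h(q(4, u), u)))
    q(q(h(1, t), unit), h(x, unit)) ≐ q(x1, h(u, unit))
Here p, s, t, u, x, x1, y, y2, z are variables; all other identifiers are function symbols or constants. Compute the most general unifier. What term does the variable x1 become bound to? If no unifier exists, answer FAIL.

Decompose h/2: 1 ≐ 1,  h(unit, y) ≐ h(t, unit).
Delete trivial equation 1 ≐ 1.
Decompose h/2: unit ≐ t,  y ≐ unit.
Bind t := unit; substituting into the 2 remaining equations that mention t gives: h(h(p, unit), h(h(x1, unit), h(y2, 4))) ≐ h(h(1, unit), h(z, s)),  q(q(h(1, unit), unit), h(x, unit)) ≐ q(x1, h(u, unit)).
Bind y := unit; no other remaining equation mentions y.
Decompose h/2: h(p, unit) ≐ h(1, unit),  h(h(x1, unit), h(y2, 4)) ≐ h(z, s).
Decompose h/2: p ≐ 1,  unit ≐ unit.
Bind p := 1; no other remaining equation mentions p.
Delete trivial equation unit ≐ unit.
Decompose h/2: h(x1, unit) ≐ z,  h(y2, 4) ≐ s.
Bind z := h(x1, unit); no other remaining equation mentions z.
Bind s := h(y2, 4); no other remaining equation mentions s.
Decompose h/2: q(x, unit) ≐ q(4, unit),  h(4, y2) ≐ h(4, h(q(4, u), u)).
Decompose q/2: x ≐ 4,  unit ≐ unit.
Bind x := 4; substituting into the one remaining equation that mentions x gives: q(q(h(1, unit), unit), h(4, unit)) ≐ q(x1, h(u, unit)).
Delete trivial equation unit ≐ unit.
Decompose h/2: 4 ≐ 4,  y2 ≐ h(q(4, u), u).
Delete trivial equation 4 ≐ 4.
Bind y2 := h(q(4, u), u); no other remaining equation mentions y2. Substituting into the earlier binding gives s := h(h(q(4, u), u), 4).
Decompose q/2: q(h(1, unit), unit) ≐ x1,  h(4, unit) ≐ h(u, unit).
Bind x1 := q(h(1, unit), unit); no other remaining equation mentions x1. Substituting into the earlier binding gives z := h(q(h(1, unit), unit), unit).
Decompose h/2: 4 ≐ u,  unit ≐ unit.
Bind u := 4; no other remaining equation mentions u. Substituting into the earlier bindings gives s := h(h(q(4, 4), 4), 4), y2 := h(q(4, 4), 4).
Delete trivial equation unit ≐ unit.
MGU = { t ↦ unit, y ↦ unit, p ↦ 1, z ↦ h(q(h(1, unit), unit), unit), s ↦ h(h(q(4, 4), 4), 4), x ↦ 4, y2 ↦ h(q(4, 4), 4), x1 ↦ q(h(1, unit), unit), u ↦ 4 }, so x1 ↦ q(h(1, unit), unit).

q(h(1, unit), unit)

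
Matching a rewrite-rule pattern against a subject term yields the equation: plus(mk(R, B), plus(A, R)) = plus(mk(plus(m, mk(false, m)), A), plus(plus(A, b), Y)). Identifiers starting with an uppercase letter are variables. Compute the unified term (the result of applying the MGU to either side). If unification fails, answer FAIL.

Decompose plus/2: mk(R, B) = mk(plus(m, mk(false, m)), A),  plus(A, R) = plus(plus(A, b), Y).
Decompose mk/2: R = plus(m, mk(false, m)),  B = A.
Bind R := plus(m, mk(false, m)); substituting into the one remaining equation that mentions R gives: plus(A, plus(m, mk(false, m))) = plus(plus(A, b), Y).
Bind B := A; no other remaining equation mentions B.
Decompose plus/2: A = plus(A, b),  plus(m, mk(false, m)) = Y.
Occurs check fails: A occurs in plus(A, b); the equation A = plus(A, b) has no finite solution.

FAIL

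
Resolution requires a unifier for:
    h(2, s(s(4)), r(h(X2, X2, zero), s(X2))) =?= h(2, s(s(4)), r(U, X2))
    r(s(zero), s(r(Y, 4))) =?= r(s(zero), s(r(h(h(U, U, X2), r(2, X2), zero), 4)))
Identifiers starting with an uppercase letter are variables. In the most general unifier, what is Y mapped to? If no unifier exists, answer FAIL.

FAIL

Decompose h/3: 2 =?= 2,  s(s(4)) =?= s(s(4)),  r(h(X2, X2, zero), s(X2)) =?= r(U, X2).
Delete trivial equation 2 =?= 2.
Delete trivial equation s(s(4)) =?= s(s(4)).
Decompose r/2: h(X2, X2, zero) =?= U,  s(X2) =?= X2.
Bind U := h(X2, X2, zero); substituting into the one remaining equation that mentions U gives: r(s(zero), s(r(Y, 4))) =?= r(s(zero), s(r(h(h(h(X2, X2, zero), h(X2, X2, zero), X2), r(2, X2), zero), 4))).
Occurs check fails: X2 occurs in s(X2); the equation X2 =?= s(X2) has no finite solution.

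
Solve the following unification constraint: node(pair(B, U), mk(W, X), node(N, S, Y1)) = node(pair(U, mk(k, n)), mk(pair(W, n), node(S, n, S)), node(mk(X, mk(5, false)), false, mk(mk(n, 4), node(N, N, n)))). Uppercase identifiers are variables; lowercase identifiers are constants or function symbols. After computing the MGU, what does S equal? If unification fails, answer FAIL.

FAIL

Decompose node/3: pair(B, U) = pair(U, mk(k, n)),  mk(W, X) = mk(pair(W, n), node(S, n, S)),  node(N, S, Y1) = node(mk(X, mk(5, false)), false, mk(mk(n, 4), node(N, N, n))).
Decompose pair/2: B = U,  U = mk(k, n).
Bind B := U; no other remaining equation mentions B.
Bind U := mk(k, n); no other remaining equation mentions U. Substituting into the earlier binding gives B := mk(k, n).
Decompose mk/2: W = pair(W, n),  X = node(S, n, S).
Occurs check fails: W occurs in pair(W, n); the equation W = pair(W, n) has no finite solution.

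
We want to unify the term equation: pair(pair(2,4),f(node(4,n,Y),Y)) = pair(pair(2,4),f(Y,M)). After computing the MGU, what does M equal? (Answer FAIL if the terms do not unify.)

Decompose pair/2: pair(2,4) = pair(2,4),  f(node(4,n,Y),Y) = f(Y,M).
Delete trivial equation pair(2,4) = pair(2,4).
Decompose f/2: node(4,n,Y) = Y,  Y = M.
Occurs check fails: Y occurs in node(4,n,Y); the equation Y = node(4,n,Y) has no finite solution.

FAIL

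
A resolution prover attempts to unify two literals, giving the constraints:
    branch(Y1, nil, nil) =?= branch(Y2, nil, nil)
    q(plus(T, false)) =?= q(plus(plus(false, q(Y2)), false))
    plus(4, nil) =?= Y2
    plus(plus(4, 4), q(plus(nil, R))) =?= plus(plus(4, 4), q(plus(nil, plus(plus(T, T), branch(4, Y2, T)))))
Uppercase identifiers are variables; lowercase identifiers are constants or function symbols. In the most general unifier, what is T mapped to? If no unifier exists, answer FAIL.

plus(false, q(plus(4, nil)))

Decompose branch/3: Y1 =?= Y2,  nil =?= nil,  nil =?= nil.
Bind Y1 := Y2; no other remaining equation mentions Y1.
Delete trivial equation nil =?= nil.
Delete trivial equation nil =?= nil.
Decompose q/1: plus(T, false) =?= plus(plus(false, q(Y2)), false).
Decompose plus/2: T =?= plus(false, q(Y2)),  false =?= false.
Bind T := plus(false, q(Y2)); substituting into the one remaining equation that mentions T gives: plus(plus(4, 4), q(plus(nil, R))) =?= plus(plus(4, 4), q(plus(nil, plus(plus(plus(false, q(Y2)), plus(false, q(Y2))), branch(4, Y2, plus(false, q(Y2))))))).
Delete trivial equation false =?= false.
Bind Y2 := plus(4, nil); substituting into the remaining equation gives: plus(plus(4, 4), q(plus(nil, R))) =?= plus(plus(4, 4), q(plus(nil, plus(plus(plus(false, q(plus(4, nil))), plus(false, q(plus(4, nil)))), branch(4, plus(4, nil), plus(false, q(plus(4, nil)))))))). Substituting into the earlier bindings gives Y1 := plus(4, nil), T := plus(false, q(plus(4, nil))).
Decompose plus/2: plus(4, 4) =?= plus(4, 4),  q(plus(nil, R)) =?= q(plus(nil, plus(plus(plus(false, q(plus(4, nil))), plus(false, q(plus(4, nil)))), branch(4, plus(4, nil), plus(false, q(plus(4, nil))))))).
Delete trivial equation plus(4, 4) =?= plus(4, 4).
Decompose q/1: plus(nil, R) =?= plus(nil, plus(plus(plus(false, q(plus(4, nil))), plus(false, q(plus(4, nil)))), branch(4, plus(4, nil), plus(false, q(plus(4, nil)))))).
Decompose plus/2: nil =?= nil,  R =?= plus(plus(plus(false, q(plus(4, nil))), plus(false, q(plus(4, nil)))), branch(4, plus(4, nil), plus(false, q(plus(4, nil))))).
Delete trivial equation nil =?= nil.
Bind R := plus(plus(plus(false, q(plus(4, nil))), plus(false, q(plus(4, nil)))), branch(4, plus(4, nil), plus(false, q(plus(4, nil))))).
MGU = { Y1 := plus(4, nil), T := plus(false, q(plus(4, nil))), Y2 := plus(4, nil), R := plus(plus(plus(false, q(plus(4, nil))), plus(false, q(plus(4, nil)))), branch(4, plus(4, nil), plus(false, q(plus(4, nil))))) }, so T := plus(false, q(plus(4, nil))).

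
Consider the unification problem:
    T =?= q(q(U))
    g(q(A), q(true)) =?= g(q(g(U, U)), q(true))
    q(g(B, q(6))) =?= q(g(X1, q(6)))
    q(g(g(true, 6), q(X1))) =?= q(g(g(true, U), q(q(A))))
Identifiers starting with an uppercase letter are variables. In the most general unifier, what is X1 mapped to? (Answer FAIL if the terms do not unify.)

Bind T := q(q(U)); no other remaining equation mentions T.
Decompose g/2: q(A) =?= q(g(U, U)),  q(true) =?= q(true).
Decompose q/1: A =?= g(U, U).
Bind A := g(U, U); substituting into the one remaining equation that mentions A gives: q(g(g(true, 6), q(X1))) =?= q(g(g(true, U), q(q(g(U, U))))).
Delete trivial equation q(true) =?= q(true).
Decompose q/1: g(B, q(6)) =?= g(X1, q(6)).
Decompose g/2: B =?= X1,  q(6) =?= q(6).
Bind B := X1; no other remaining equation mentions B.
Delete trivial equation q(6) =?= q(6).
Decompose q/1: g(g(true, 6), q(X1)) =?= g(g(true, U), q(q(g(U, U)))).
Decompose g/2: g(true, 6) =?= g(true, U),  q(X1) =?= q(q(g(U, U))).
Decompose g/2: true =?= true,  6 =?= U.
Delete trivial equation true =?= true.
Bind U := 6; substituting into the remaining equation gives: q(X1) =?= q(q(g(6, 6))). Substituting into the earlier bindings gives T := q(q(6)), A := g(6, 6).
Decompose q/1: X1 =?= q(g(6, 6)).
Bind X1 := q(g(6, 6)). Substituting into the earlier binding gives B := q(g(6, 6)).
MGU = { T ↦ q(q(6)), A ↦ g(6, 6), B ↦ q(g(6, 6)), U ↦ 6, X1 ↦ q(g(6, 6)) }, so X1 ↦ q(g(6, 6)).

q(g(6, 6))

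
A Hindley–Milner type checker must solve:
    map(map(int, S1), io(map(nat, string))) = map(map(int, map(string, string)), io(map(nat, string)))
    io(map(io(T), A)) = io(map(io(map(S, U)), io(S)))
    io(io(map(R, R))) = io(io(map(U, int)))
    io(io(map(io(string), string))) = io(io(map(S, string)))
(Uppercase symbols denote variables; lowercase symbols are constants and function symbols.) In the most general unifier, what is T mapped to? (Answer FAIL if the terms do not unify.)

Decompose map/2: map(int, S1) = map(int, map(string, string)),  io(map(nat, string)) = io(map(nat, string)).
Decompose map/2: int = int,  S1 = map(string, string).
Delete trivial equation int = int.
Bind S1 := map(string, string); no other remaining equation mentions S1.
Delete trivial equation io(map(nat, string)) = io(map(nat, string)).
Decompose io/1: map(io(T), A) = map(io(map(S, U)), io(S)).
Decompose map/2: io(T) = io(map(S, U)),  A = io(S).
Decompose io/1: T = map(S, U).
Bind T := map(S, U); no other remaining equation mentions T.
Bind A := io(S); no other remaining equation mentions A.
Decompose io/1: io(map(R, R)) = io(map(U, int)).
Decompose io/1: map(R, R) = map(U, int).
Decompose map/2: R = U,  R = int.
Bind R := U; substituting into the one remaining equation that mentions R gives: U = int.
Bind U := int; no other remaining equation mentions U. Substituting into the earlier bindings gives T := map(S, int), R := int.
Decompose io/1: io(map(io(string), string)) = io(map(S, string)).
Decompose io/1: map(io(string), string) = map(S, string).
Decompose map/2: io(string) = S,  string = string.
Bind S := io(string); no other remaining equation mentions S. Substituting into the earlier bindings gives T := map(io(string), int), A := io(io(string)).
Delete trivial equation string = string.
MGU = { S1 -> map(string, string), T -> map(io(string), int), A -> io(io(string)), R -> int, U -> int, S -> io(string) }, so T -> map(io(string), int).

map(io(string), int)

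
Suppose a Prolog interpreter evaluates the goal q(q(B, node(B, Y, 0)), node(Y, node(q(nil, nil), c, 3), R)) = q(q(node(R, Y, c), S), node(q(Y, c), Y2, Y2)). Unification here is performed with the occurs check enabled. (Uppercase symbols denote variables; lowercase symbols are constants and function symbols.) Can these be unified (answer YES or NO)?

NO

Decompose q/2: q(B, node(B, Y, 0)) = q(node(R, Y, c), S),  node(Y, node(q(nil, nil), c, 3), R) = node(q(Y, c), Y2, Y2).
Decompose q/2: B = node(R, Y, c),  node(B, Y, 0) = S.
Bind B := node(R, Y, c); substituting into the one remaining equation that mentions B gives: node(node(R, Y, c), Y, 0) = S.
Bind S := node(node(R, Y, c), Y, 0); no other remaining equation mentions S.
Decompose node/3: Y = q(Y, c),  node(q(nil, nil), c, 3) = Y2,  R = Y2.
Occurs check fails: Y occurs in q(Y, c); the equation Y = q(Y, c) has no finite solution.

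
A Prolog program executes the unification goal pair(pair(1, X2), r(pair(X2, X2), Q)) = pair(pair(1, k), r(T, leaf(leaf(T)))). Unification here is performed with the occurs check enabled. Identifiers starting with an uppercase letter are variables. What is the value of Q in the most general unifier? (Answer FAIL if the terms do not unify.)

leaf(leaf(pair(k, k)))

Decompose pair/2: pair(1, X2) = pair(1, k),  r(pair(X2, X2), Q) = r(T, leaf(leaf(T))).
Decompose pair/2: 1 = 1,  X2 = k.
Delete trivial equation 1 = 1.
Bind X2 := k; substituting into the remaining equation gives: r(pair(k, k), Q) = r(T, leaf(leaf(T))).
Decompose r/2: pair(k, k) = T,  Q = leaf(leaf(T)).
Bind T := pair(k, k); substituting into the remaining equation gives: Q = leaf(leaf(pair(k, k))).
Bind Q := leaf(leaf(pair(k, k))).
MGU = { X2 = k, T = pair(k, k), Q = leaf(leaf(pair(k, k))) }, so Q = leaf(leaf(pair(k, k))).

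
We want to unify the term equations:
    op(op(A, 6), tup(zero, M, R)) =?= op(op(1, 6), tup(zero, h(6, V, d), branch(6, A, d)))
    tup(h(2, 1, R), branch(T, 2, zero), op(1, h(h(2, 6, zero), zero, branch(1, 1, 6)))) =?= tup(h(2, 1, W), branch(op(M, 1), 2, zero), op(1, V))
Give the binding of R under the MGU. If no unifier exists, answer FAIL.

branch(6, 1, d)

Decompose op/2: op(A, 6) =?= op(1, 6),  tup(zero, M, R) =?= tup(zero, h(6, V, d), branch(6, A, d)).
Decompose op/2: A =?= 1,  6 =?= 6.
Bind A := 1; substituting into the one remaining equation that mentions A gives: tup(zero, M, R) =?= tup(zero, h(6, V, d), branch(6, 1, d)).
Delete trivial equation 6 =?= 6.
Decompose tup/3: zero =?= zero,  M =?= h(6, V, d),  R =?= branch(6, 1, d).
Delete trivial equation zero =?= zero.
Bind M := h(6, V, d); substituting into the one remaining equation that mentions M gives: tup(h(2, 1, R), branch(T, 2, zero), op(1, h(h(2, 6, zero), zero, branch(1, 1, 6)))) =?= tup(h(2, 1, W), branch(op(h(6, V, d), 1), 2, zero), op(1, V)).
Bind R := branch(6, 1, d); substituting into the remaining equation gives: tup(h(2, 1, branch(6, 1, d)), branch(T, 2, zero), op(1, h(h(2, 6, zero), zero, branch(1, 1, 6)))) =?= tup(h(2, 1, W), branch(op(h(6, V, d), 1), 2, zero), op(1, V)).
Decompose tup/3: h(2, 1, branch(6, 1, d)) =?= h(2, 1, W),  branch(T, 2, zero) =?= branch(op(h(6, V, d), 1), 2, zero),  op(1, h(h(2, 6, zero), zero, branch(1, 1, 6))) =?= op(1, V).
Decompose h/3: 2 =?= 2,  1 =?= 1,  branch(6, 1, d) =?= W.
Delete trivial equation 2 =?= 2.
Delete trivial equation 1 =?= 1.
Bind W := branch(6, 1, d); no other remaining equation mentions W.
Decompose branch/3: T =?= op(h(6, V, d), 1),  2 =?= 2,  zero =?= zero.
Bind T := op(h(6, V, d), 1); no other remaining equation mentions T.
Delete trivial equation 2 =?= 2.
Delete trivial equation zero =?= zero.
Decompose op/2: 1 =?= 1,  h(h(2, 6, zero), zero, branch(1, 1, 6)) =?= V.
Delete trivial equation 1 =?= 1.
Bind V := h(h(2, 6, zero), zero, branch(1, 1, 6)). Substituting into the earlier bindings gives M := h(6, h(h(2, 6, zero), zero, branch(1, 1, 6)), d), T := op(h(6, h(h(2, 6, zero), zero, branch(1, 1, 6)), d), 1).
MGU = { A ↦ 1, M ↦ h(6, h(h(2, 6, zero), zero, branch(1, 1, 6)), d), R ↦ branch(6, 1, d), W ↦ branch(6, 1, d), T ↦ op(h(6, h(h(2, 6, zero), zero, branch(1, 1, 6)), d), 1), V ↦ h(h(2, 6, zero), zero, branch(1, 1, 6)) }, so R ↦ branch(6, 1, d).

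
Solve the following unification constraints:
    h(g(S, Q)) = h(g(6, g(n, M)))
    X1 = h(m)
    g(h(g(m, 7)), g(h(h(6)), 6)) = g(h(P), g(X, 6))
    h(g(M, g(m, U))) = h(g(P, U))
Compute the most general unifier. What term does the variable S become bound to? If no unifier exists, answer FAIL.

Decompose h/1: g(S, Q) = g(6, g(n, M)).
Decompose g/2: S = 6,  Q = g(n, M).
Bind S := 6; no other remaining equation mentions S.
Bind Q := g(n, M); no other remaining equation mentions Q.
Bind X1 := h(m); no other remaining equation mentions X1.
Decompose g/2: h(g(m, 7)) = h(P),  g(h(h(6)), 6) = g(X, 6).
Decompose h/1: g(m, 7) = P.
Bind P := g(m, 7); substituting into the one remaining equation that mentions P gives: h(g(M, g(m, U))) = h(g(g(m, 7), U)).
Decompose g/2: h(h(6)) = X,  6 = 6.
Bind X := h(h(6)); no other remaining equation mentions X.
Delete trivial equation 6 = 6.
Decompose h/1: g(M, g(m, U)) = g(g(m, 7), U).
Decompose g/2: M = g(m, 7),  g(m, U) = U.
Bind M := g(m, 7); no other remaining equation mentions M. Substituting into the earlier binding gives Q := g(n, g(m, 7)).
Occurs check fails: U occurs in g(m, U); the equation U = g(m, U) has no finite solution.

FAIL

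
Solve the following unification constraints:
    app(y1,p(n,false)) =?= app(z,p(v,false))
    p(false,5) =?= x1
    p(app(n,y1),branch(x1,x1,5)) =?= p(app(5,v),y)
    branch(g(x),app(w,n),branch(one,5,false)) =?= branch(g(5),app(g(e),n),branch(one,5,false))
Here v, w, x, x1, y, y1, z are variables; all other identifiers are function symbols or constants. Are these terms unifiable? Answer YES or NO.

NO

Decompose app/2: y1 =?= z,  p(n,false) =?= p(v,false).
Bind y1 := z; substituting into the one remaining equation that mentions y1 gives: p(app(n,z),branch(x1,x1,5)) =?= p(app(5,v),y).
Decompose p/2: n =?= v,  false =?= false.
Bind v := n; substituting into the one remaining equation that mentions v gives: p(app(n,z),branch(x1,x1,5)) =?= p(app(5,n),y).
Delete trivial equation false =?= false.
Bind x1 := p(false,5); substituting into the one remaining equation that mentions x1 gives: p(app(n,z),branch(p(false,5),p(false,5),5)) =?= p(app(5,n),y).
Decompose p/2: app(n,z) =?= app(5,n),  branch(p(false,5),p(false,5),5) =?= y.
Decompose app/2: n =?= 5,  z =?= n.
Clash: constants n and 5 differ; no unifier exists.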